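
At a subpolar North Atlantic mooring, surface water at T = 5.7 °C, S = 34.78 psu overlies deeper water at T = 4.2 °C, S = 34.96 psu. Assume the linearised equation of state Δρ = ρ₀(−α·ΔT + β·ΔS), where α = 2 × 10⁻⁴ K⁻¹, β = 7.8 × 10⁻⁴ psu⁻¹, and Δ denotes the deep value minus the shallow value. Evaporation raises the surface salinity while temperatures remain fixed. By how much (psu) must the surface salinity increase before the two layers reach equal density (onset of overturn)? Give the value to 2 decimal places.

Neutral buoyancy requires −α(T_deep − T_surf) + β(S_deep − S_surf′) = 0.
S_surf′ = S_deep − (α/β)·ΔT = 34.96 − (2 × 10⁻⁴/7.8 × 10⁻⁴)·(-1.5) = 35.3446 psu.
Increase required: 35.3446 − 34.78 = 0.5646 psu.

0.56 psu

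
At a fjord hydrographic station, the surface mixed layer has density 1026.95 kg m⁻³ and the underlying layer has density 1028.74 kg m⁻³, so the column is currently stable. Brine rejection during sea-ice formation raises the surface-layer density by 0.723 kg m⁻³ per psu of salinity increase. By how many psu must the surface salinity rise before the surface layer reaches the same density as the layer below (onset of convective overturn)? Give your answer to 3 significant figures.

2.48 psu

Density deficit of the surface layer: 1028.74 − 1026.95 = 1.79 kg m⁻³.
Required change = 1.79 / 0.723 = 2.48 psu.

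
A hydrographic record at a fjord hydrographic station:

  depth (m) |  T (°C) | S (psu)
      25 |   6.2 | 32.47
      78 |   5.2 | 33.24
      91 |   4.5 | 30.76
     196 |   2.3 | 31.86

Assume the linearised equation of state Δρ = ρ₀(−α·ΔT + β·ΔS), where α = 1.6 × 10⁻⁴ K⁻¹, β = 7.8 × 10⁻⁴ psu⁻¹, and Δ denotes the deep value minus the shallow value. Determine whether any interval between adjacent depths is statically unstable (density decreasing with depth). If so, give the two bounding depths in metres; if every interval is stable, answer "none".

78–91 m

Evaluate Δρ/ρ₀ = −αΔT + βΔS across each adjacent pair:
  25–78 m: −αΔT+βΔS = −(1.6 × 10⁻⁴)(-1.0)+(7.8 × 10⁻⁴)(+0.77) = 7.6 × 10⁻⁴ → stable
  78–91 m: −αΔT+βΔS = −(1.6 × 10⁻⁴)(-0.7)+(7.8 × 10⁻⁴)(-2.48) = -1.8 × 10⁻³ → UNSTABLE
  91–196 m: −αΔT+βΔS = −(1.6 × 10⁻⁴)(-2.2)+(7.8 × 10⁻⁴)(+1.10) = 1.2 × 10⁻³ → stable
The 78–91 m interval has Δρ < 0: lighter water underlies denser water.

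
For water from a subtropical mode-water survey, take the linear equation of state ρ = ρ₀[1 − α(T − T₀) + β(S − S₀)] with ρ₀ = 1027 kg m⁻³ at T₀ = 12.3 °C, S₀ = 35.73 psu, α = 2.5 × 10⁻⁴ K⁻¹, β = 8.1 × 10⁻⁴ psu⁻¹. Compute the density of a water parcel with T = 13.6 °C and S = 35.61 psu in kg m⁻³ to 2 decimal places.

1026.57 kg m⁻³

T − T₀ = +1.3 K, S − S₀ = -0.12 psu.
Bracket = 1 − α·(+1.3) + β·(-0.12) = 1 + (-4.222 × 10⁻⁴) = 0.9995778.
ρ = 1027 × 0.9995778 = 1026.57 kg m⁻³.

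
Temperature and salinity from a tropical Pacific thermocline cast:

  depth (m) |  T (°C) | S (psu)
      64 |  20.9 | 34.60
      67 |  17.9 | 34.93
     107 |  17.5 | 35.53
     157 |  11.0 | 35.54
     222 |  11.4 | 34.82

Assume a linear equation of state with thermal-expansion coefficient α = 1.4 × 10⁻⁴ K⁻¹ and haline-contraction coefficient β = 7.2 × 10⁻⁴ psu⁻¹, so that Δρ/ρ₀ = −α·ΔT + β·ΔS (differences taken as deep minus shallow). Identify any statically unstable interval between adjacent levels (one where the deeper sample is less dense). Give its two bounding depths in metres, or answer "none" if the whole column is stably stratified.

157–222 m

Evaluate Δρ/ρ₀ = −αΔT + βΔS across each adjacent pair:
  64–67 m: −αΔT+βΔS = −(1.4 × 10⁻⁴)(-3.0)+(7.2 × 10⁻⁴)(+0.33) = 6.6 × 10⁻⁴ → stable
  67–107 m: −αΔT+βΔS = −(1.4 × 10⁻⁴)(-0.4)+(7.2 × 10⁻⁴)(+0.60) = 4.9 × 10⁻⁴ → stable
  107–157 m: −αΔT+βΔS = −(1.4 × 10⁻⁴)(-6.5)+(7.2 × 10⁻⁴)(+0.01) = 9.2 × 10⁻⁴ → stable
  157–222 m: −αΔT+βΔS = −(1.4 × 10⁻⁴)(+0.4)+(7.2 × 10⁻⁴)(-0.72) = -5.7 × 10⁻⁴ → UNSTABLE
The 157–222 m interval has Δρ < 0: lighter water underlies denser water.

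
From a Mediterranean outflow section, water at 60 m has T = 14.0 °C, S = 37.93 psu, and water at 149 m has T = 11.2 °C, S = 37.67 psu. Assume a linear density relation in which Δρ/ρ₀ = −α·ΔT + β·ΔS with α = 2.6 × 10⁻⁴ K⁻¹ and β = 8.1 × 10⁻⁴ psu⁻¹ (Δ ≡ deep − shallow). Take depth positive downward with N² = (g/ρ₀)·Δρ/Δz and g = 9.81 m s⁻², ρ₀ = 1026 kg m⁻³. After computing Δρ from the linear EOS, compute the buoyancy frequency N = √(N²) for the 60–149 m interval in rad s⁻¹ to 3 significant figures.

ΔT = -2.8 K, ΔS = -0.26 psu (deep − shallow).
Δρ/ρ₀ = −αΔT + βΔS = 7.28 × 10⁻⁴ − 2.106 × 10⁻⁴ = 5.174 × 10⁻⁴, so Δρ ≈ 0.5309 kg m⁻³.
N² = (g/ρ₀)·Δρ/Δz = g·(Δρ/ρ₀)/Δz = 9.81 × 5.174 × 10⁻⁴ / 89 = 5.7030 × 10⁻⁵ s⁻².
N = √(5.7030 × 10⁻⁵) = 7.5518 × 10⁻³ rad s⁻¹ ≈ 7.55 × 10⁻³ rad s⁻¹.

7.55 × 10⁻³ rad s⁻¹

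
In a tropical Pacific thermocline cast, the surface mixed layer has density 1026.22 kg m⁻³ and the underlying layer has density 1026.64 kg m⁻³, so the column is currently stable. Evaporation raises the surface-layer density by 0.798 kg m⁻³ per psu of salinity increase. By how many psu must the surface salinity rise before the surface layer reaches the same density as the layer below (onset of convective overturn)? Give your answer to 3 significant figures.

0.526 psu

Density deficit of the surface layer: 1026.64 − 1026.22 = 0.42 kg m⁻³.
Required change = 0.42 / 0.798 = 0.526 psu.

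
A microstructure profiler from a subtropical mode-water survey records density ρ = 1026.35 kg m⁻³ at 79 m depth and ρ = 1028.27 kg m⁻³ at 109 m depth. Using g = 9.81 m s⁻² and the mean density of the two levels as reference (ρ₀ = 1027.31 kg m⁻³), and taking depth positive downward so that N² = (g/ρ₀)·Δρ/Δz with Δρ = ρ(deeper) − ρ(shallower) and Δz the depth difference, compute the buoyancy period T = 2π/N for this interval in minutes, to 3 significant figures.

Δρ = 1028.27 − 1026.35 = 1.92 kg m⁻³ over Δz = 109 − 79 = 30 m.
N² = (9.81/1027.31) × (1.92/30) = 6.1115 × 10⁻⁴ s⁻².
N = √(6.1115 × 10⁻⁴) = 0.024721 rad s⁻¹, so T = 2π/N = 254.16 s = 4.2360 min ≈ 4.24 min.

4.24 min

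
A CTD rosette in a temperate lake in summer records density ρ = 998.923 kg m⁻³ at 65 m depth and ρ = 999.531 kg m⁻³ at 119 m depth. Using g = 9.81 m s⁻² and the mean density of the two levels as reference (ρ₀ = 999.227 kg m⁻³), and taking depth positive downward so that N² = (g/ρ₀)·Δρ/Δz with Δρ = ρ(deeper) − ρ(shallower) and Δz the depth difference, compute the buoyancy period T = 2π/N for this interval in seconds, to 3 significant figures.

Δρ = 999.531 − 998.923 = 0.608 kg m⁻³ over Δz = 119 − 65 = 54 m.
N² = (9.81/999.227) × (0.608/54) = 1.1054 × 10⁻⁴ s⁻².
N = √(1.1054 × 10⁻⁴) = 0.010514 rad s⁻¹, so T = 2π/N = 597.60 s ≈ 598 s.

598 s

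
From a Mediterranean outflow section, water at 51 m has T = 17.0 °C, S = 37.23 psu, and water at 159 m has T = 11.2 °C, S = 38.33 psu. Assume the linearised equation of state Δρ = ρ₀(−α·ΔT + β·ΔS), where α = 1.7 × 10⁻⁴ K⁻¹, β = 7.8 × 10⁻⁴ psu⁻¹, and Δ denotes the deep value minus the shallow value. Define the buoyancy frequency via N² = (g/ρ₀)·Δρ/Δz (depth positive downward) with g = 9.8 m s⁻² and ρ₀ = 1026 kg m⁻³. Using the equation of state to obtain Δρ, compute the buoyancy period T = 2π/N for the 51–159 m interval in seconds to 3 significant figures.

ΔT = -5.8 K, ΔS = +1.10 psu (deep − shallow).
Δρ/ρ₀ = −αΔT + βΔS = 9.86 × 10⁻⁴ + 8.58 × 10⁻⁴ = 1.844 × 10⁻³, so Δρ ≈ 1.892 kg m⁻³.
N² = (g/ρ₀)·Δρ/Δz = g·(Δρ/ρ₀)/Δz = 9.8 × 1.844 × 10⁻³ / 108 = 1.6733 × 10⁻⁴ s⁻².
N = √(1.6733 × 10⁻⁴) = 0.012936 rad s⁻¹ → T = 2π/N = 485.71 s ≈ 486 s.

486 s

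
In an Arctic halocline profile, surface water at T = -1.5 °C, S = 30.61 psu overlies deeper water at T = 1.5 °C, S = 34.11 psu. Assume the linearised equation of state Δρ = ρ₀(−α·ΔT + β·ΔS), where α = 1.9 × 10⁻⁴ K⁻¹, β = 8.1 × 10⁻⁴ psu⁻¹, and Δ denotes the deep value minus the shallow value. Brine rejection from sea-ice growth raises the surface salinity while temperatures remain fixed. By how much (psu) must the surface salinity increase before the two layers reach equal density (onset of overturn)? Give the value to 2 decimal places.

2.80 psu

Neutral buoyancy requires −α(T_deep − T_surf) + β(S_deep − S_surf′) = 0.
S_surf′ = S_deep − (α/β)·ΔT = 34.11 − (1.9 × 10⁻⁴/8.1 × 10⁻⁴)·(+3.0) = 33.4063 psu.
Increase required: 33.4063 − 30.61 = 2.7963 psu.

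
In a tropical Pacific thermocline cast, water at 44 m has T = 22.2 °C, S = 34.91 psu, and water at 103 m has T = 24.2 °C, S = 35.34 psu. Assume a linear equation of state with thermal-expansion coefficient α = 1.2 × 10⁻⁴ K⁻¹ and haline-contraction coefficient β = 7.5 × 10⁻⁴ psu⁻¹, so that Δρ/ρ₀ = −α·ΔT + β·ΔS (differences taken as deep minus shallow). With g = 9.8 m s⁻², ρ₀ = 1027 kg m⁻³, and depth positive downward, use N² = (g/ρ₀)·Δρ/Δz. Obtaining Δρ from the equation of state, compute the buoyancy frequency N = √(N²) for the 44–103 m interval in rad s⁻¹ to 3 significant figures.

ΔT = +2.0 K, ΔS = +0.43 psu (deep − shallow).
Δρ/ρ₀ = −αΔT + βΔS = -2.40 × 10⁻⁴ + 3.225 × 10⁻⁴ = 8.25 × 10⁻⁵, so Δρ ≈ 0.08473 kg m⁻³.
N² = (g/ρ₀)·Δρ/Δz = g·(Δρ/ρ₀)/Δz = 9.8 × 8.25 × 10⁻⁵ / 59 = 1.3703 × 10⁻⁵ s⁻².
N = √(1.3703 × 10⁻⁵) = 3.7018 × 10⁻³ rad s⁻¹ ≈ 3.70 × 10⁻³ rad s⁻¹.

3.70 × 10⁻³ rad s⁻¹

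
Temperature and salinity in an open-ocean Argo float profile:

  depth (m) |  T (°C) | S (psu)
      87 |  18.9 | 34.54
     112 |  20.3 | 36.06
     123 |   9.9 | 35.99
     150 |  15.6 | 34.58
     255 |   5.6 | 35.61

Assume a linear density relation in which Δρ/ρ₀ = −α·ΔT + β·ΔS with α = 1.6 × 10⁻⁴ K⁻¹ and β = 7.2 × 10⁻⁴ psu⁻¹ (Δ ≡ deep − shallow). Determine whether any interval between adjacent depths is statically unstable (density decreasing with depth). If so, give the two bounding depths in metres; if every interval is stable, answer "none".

123–150 m

Evaluate Δρ/ρ₀ = −αΔT + βΔS across each adjacent pair:
  87–112 m: −αΔT+βΔS = −(1.6 × 10⁻⁴)(+1.4)+(7.2 × 10⁻⁴)(+1.52) = 8.7 × 10⁻⁴ → stable
  112–123 m: −αΔT+βΔS = −(1.6 × 10⁻⁴)(-10.4)+(7.2 × 10⁻⁴)(-0.07) = 1.6 × 10⁻³ → stable
  123–150 m: −αΔT+βΔS = −(1.6 × 10⁻⁴)(+5.7)+(7.2 × 10⁻⁴)(-1.41) = -1.9 × 10⁻³ → UNSTABLE
  150–255 m: −αΔT+βΔS = −(1.6 × 10⁻⁴)(-10.0)+(7.2 × 10⁻⁴)(+1.03) = 2.3 × 10⁻³ → stable
The 123–150 m interval has Δρ < 0: lighter water underlies denser water.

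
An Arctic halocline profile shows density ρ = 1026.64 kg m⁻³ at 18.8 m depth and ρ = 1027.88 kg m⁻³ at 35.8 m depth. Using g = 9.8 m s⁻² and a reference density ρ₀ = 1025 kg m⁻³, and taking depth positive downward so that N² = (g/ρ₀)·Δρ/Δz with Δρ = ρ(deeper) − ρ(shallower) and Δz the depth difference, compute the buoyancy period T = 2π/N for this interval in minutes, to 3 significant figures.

3.97 min

Δρ = 1027.88 − 1026.64 = 1.24 kg m⁻³ over Δz = 35.8 − 18.8 = 17 m.
N² = (9.8/1025) × (1.24/17) = 6.9739 × 10⁻⁴ s⁻².
N = √(6.9739 × 10⁻⁴) = 0.026408 rad s⁻¹, so T = 2π/N = 237.93 s = 3.9655 min ≈ 3.97 min.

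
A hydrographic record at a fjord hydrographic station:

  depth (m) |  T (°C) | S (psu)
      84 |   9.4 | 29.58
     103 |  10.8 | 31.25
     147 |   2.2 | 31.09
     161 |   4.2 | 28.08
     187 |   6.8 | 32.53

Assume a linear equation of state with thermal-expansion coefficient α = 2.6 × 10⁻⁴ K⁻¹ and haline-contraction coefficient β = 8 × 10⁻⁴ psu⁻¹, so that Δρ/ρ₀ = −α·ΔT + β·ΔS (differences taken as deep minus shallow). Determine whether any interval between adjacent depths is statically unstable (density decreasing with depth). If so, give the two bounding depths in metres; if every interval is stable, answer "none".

Evaluate Δρ/ρ₀ = −αΔT + βΔS across each adjacent pair:
  84–103 m: −αΔT+βΔS = −(2.6 × 10⁻⁴)(+1.4)+(8 × 10⁻⁴)(+1.67) = 9.7 × 10⁻⁴ → stable
  103–147 m: −αΔT+βΔS = −(2.6 × 10⁻⁴)(-8.6)+(8 × 10⁻⁴)(-0.16) = 2.1 × 10⁻³ → stable
  147–161 m: −αΔT+βΔS = −(2.6 × 10⁻⁴)(+2.0)+(8 × 10⁻⁴)(-3.01) = -2.9 × 10⁻³ → UNSTABLE
  161–187 m: −αΔT+βΔS = −(2.6 × 10⁻⁴)(+2.6)+(8 × 10⁻⁴)(+4.45) = 2.9 × 10⁻³ → stable
The 147–161 m interval has Δρ < 0: lighter water underlies denser water.

147–161 m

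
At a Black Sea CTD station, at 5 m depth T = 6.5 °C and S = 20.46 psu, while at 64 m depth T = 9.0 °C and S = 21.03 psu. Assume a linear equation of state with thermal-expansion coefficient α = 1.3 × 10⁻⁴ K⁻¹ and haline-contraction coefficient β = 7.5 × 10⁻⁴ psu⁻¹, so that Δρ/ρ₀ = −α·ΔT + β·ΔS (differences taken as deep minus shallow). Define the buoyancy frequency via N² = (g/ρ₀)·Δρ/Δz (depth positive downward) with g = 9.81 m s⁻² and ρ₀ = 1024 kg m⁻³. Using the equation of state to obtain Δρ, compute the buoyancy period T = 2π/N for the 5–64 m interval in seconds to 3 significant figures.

ΔT = +2.5 K, ΔS = +0.57 psu (deep − shallow).
Δρ/ρ₀ = −αΔT + βΔS = -3.25 × 10⁻⁴ + 4.275 × 10⁻⁴ = 1.025 × 10⁻⁴, so Δρ ≈ 0.1050 kg m⁻³.
N² = (g/ρ₀)·Δρ/Δz = g·(Δρ/ρ₀)/Δz = 9.81 × 1.025 × 10⁻⁴ / 59 = 1.7043 × 10⁻⁵ s⁻².
N = √(1.7043 × 10⁻⁵) = 4.1283 × 10⁻³ rad s⁻¹ → T = 2π/N = 1.5220 × 10³ s ≈ 1.52 × 10³ s.

1.52 × 10³ s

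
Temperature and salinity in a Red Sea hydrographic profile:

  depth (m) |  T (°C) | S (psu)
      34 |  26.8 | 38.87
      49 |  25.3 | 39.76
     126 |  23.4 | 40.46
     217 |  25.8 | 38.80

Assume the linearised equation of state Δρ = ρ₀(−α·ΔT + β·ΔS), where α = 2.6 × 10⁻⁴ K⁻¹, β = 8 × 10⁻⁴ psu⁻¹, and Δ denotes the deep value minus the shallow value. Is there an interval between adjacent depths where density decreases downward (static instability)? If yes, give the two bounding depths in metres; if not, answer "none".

Evaluate Δρ/ρ₀ = −αΔT + βΔS across each adjacent pair:
  34–49 m: −αΔT+βΔS = −(2.6 × 10⁻⁴)(-1.5)+(8 × 10⁻⁴)(+0.89) = 1.1 × 10⁻³ → stable
  49–126 m: −αΔT+βΔS = −(2.6 × 10⁻⁴)(-1.9)+(8 × 10⁻⁴)(+0.70) = 1.1 × 10⁻³ → stable
  126–217 m: −αΔT+βΔS = −(2.6 × 10⁻⁴)(+2.4)+(8 × 10⁻⁴)(-1.66) = -2.0 × 10⁻³ → UNSTABLE
The 126–217 m interval has Δρ < 0: lighter water underlies denser water.

126–217 m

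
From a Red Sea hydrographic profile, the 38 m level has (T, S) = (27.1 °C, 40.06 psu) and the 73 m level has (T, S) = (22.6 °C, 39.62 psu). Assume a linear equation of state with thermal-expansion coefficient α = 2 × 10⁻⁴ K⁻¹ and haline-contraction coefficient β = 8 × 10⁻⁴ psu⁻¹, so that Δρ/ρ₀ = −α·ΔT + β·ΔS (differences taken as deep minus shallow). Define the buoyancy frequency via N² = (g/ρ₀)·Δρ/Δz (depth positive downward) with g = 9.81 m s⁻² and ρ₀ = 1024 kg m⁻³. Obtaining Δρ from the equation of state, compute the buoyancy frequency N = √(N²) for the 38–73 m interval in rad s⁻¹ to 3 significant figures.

0.0124 rad s⁻¹

ΔT = -4.5 K, ΔS = -0.44 psu (deep − shallow).
Δρ/ρ₀ = −αΔT + βΔS = 9.00 × 10⁻⁴ − 3.52 × 10⁻⁴ = 5.48 × 10⁻⁴, so Δρ ≈ 0.5612 kg m⁻³.
N² = (g/ρ₀)·Δρ/Δz = g·(Δρ/ρ₀)/Δz = 9.81 × 5.48 × 10⁻⁴ / 35 = 1.5360 × 10⁻⁴ s⁻².
N = √(1.5360 × 10⁻⁴) = 0.012394 rad s⁻¹ ≈ 0.0124 rad s⁻¹.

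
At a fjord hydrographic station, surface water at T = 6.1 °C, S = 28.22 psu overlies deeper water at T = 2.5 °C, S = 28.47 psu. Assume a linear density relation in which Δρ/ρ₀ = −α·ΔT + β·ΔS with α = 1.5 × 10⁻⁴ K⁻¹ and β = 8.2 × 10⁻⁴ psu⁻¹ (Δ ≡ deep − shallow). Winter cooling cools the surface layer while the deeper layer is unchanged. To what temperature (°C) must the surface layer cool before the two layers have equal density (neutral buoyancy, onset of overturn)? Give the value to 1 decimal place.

Neutral buoyancy requires Δρ = 0, i.e. −α(T_deep − T_surf′) + β(S_deep − S_surf) = 0.
T_surf′ = T_deep − (β/α)·ΔS = 2.5 − (8.2 × 10⁻⁴/1.5 × 10⁻⁴)·(+0.25) = 1.133 °C.
Cooling required: 6.1 − (1.133) = 4.967 °C.

1.1 °C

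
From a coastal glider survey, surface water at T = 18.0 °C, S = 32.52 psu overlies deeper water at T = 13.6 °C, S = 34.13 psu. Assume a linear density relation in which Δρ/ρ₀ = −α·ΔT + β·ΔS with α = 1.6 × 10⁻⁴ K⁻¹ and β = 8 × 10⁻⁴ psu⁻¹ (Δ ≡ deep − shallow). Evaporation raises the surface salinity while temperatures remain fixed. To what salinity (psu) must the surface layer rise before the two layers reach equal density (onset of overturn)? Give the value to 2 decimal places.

35.01 psu

Neutral buoyancy requires −α(T_deep − T_surf) + β(S_deep − S_surf′) = 0.
S_surf′ = S_deep − (α/β)·ΔT = 34.13 − (1.6 × 10⁻⁴/8 × 10⁻⁴)·(-4.4) = 35.0100 psu.
Increase required: 35.0100 − 32.52 = 2.4900 psu.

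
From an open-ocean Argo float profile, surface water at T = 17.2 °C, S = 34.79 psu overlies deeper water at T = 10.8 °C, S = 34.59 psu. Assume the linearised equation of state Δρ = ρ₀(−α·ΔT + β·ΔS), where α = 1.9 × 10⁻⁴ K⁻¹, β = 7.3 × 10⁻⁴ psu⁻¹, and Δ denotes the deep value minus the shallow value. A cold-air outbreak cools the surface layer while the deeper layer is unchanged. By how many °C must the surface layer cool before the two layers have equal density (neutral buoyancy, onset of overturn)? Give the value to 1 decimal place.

5.6 °C

Neutral buoyancy requires Δρ = 0, i.e. −α(T_deep − T_surf′) + β(S_deep − S_surf) = 0.
T_surf′ = T_deep − (β/α)·ΔS = 10.8 − (7.3 × 10⁻⁴/1.9 × 10⁻⁴)·(-0.20) = 11.568 °C.
Cooling required: 17.2 − (11.568) = 5.632 °C.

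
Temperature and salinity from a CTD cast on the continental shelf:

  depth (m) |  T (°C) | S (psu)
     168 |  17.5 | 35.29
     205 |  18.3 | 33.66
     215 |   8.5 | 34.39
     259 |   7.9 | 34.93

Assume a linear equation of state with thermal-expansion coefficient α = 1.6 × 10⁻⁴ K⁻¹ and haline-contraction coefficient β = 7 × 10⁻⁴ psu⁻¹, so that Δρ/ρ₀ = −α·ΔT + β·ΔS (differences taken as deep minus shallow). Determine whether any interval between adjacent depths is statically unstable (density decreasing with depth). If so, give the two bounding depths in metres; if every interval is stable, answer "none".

168–205 m

Evaluate Δρ/ρ₀ = −αΔT + βΔS across each adjacent pair:
  168–205 m: −αΔT+βΔS = −(1.6 × 10⁻⁴)(+0.8)+(7 × 10⁻⁴)(-1.63) = -1.3 × 10⁻³ → UNSTABLE
  205–215 m: −αΔT+βΔS = −(1.6 × 10⁻⁴)(-9.8)+(7 × 10⁻⁴)(+0.73) = 2.1 × 10⁻³ → stable
  215–259 m: −αΔT+βΔS = −(1.6 × 10⁻⁴)(-0.6)+(7 × 10⁻⁴)(+0.54) = 4.7 × 10⁻⁴ → stable
The 168–205 m interval has Δρ < 0: lighter water underlies denser water.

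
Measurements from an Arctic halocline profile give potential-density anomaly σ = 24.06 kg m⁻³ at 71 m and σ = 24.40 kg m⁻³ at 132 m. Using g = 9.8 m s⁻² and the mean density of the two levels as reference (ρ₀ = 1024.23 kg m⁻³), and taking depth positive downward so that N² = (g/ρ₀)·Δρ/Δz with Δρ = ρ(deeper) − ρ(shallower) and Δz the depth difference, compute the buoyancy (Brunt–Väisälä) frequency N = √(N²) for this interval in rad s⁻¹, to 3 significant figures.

7.30 × 10⁻³ rad s⁻¹

Δρ = 1024.40 − 1024.06 = 0.34 kg m⁻³ over Δz = 132 − 71 = 61 m.
N² = (9.8/1024.23) × (0.34/61) = 5.3331 × 10⁻⁵ s⁻².
N = √(5.3331 × 10⁻⁵) = 7.3028 × 10⁻³ rad s⁻¹ ≈ 7.30 × 10⁻³ rad s⁻¹.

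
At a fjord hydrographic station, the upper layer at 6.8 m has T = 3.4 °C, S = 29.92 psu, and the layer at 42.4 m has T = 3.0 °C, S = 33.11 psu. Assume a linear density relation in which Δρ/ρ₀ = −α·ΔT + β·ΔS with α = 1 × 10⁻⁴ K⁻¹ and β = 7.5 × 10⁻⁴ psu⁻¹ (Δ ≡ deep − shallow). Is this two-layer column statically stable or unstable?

stable

ΔT = 3.0 − 3.4 = -0.4 K and ΔS = 33.11 − 29.92 = +3.19 psu (deep − shallow).
−αΔT = 4.00 × 10⁻⁵; βΔS = 2.3925 × 10⁻³; sum Δρ/ρ₀ = 2.4325 × 10⁻³.
Δρ/ρ₀ > 0, so Δρ > 0: deeper water is denser → statically stable.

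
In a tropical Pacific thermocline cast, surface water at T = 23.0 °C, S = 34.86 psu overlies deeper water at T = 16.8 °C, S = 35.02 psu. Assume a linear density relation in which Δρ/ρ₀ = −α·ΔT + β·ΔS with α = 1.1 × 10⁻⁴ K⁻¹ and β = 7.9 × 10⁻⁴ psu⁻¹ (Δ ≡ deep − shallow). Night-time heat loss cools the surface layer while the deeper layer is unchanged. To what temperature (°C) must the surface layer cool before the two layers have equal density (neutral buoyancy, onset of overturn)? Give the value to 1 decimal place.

15.7 °C

Neutral buoyancy requires Δρ = 0, i.e. −α(T_deep − T_surf′) + β(S_deep − S_surf) = 0.
T_surf′ = T_deep − (β/α)·ΔS = 16.8 − (7.9 × 10⁻⁴/1.1 × 10⁻⁴)·(+0.16) = 15.651 °C.
Cooling required: 23.0 − (15.651) = 7.349 °C.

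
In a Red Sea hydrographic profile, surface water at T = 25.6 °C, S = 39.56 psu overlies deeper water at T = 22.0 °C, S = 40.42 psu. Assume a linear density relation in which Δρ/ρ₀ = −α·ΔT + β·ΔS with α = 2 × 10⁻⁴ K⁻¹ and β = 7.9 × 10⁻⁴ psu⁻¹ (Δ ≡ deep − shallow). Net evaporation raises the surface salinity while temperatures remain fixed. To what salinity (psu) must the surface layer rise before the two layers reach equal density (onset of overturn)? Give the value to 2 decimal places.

Neutral buoyancy requires −α(T_deep − T_surf) + β(S_deep − S_surf′) = 0.
S_surf′ = S_deep − (α/β)·ΔT = 40.42 − (2 × 10⁻⁴/7.9 × 10⁻⁴)·(-3.6) = 41.3314 psu.
Increase required: 41.3314 − 39.56 = 1.7714 psu.

41.33 psu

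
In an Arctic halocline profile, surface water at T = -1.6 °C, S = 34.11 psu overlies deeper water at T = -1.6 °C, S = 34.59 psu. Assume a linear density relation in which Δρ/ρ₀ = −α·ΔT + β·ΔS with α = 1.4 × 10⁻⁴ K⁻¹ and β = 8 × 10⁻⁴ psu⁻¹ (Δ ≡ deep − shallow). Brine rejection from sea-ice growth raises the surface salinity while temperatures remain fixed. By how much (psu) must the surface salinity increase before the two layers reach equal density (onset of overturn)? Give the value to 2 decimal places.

0.48 psu

Neutral buoyancy requires −α(T_deep − T_surf) + β(S_deep − S_surf′) = 0.
S_surf′ = S_deep − (α/β)·ΔT = 34.59 − (1.4 × 10⁻⁴/8 × 10⁻⁴)·(+0.0) = 34.5900 psu.
Increase required: 34.5900 − 34.11 = 0.4800 psu.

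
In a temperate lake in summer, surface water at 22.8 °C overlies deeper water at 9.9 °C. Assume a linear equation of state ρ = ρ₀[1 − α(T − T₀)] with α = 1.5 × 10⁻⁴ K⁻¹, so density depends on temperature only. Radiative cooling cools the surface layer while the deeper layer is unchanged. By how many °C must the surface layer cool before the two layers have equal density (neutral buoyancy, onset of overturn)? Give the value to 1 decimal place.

12.9 °C

With temperature the only control, equal density requires T_surf′ = T_deep.
T_surf′ = 9.9 °C.
Cooling required: 22.8 − 9.9 = 12.9 °C.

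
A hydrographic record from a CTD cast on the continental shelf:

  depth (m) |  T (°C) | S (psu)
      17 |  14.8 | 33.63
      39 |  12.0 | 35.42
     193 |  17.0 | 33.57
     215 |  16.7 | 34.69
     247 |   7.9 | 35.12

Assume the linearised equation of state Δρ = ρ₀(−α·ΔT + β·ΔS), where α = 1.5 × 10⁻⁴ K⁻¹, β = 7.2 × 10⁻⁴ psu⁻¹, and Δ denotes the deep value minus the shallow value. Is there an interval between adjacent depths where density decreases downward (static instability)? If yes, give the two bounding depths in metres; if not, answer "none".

Evaluate Δρ/ρ₀ = −αΔT + βΔS across each adjacent pair:
  17–39 m: −αΔT+βΔS = −(1.5 × 10⁻⁴)(-2.8)+(7.2 × 10⁻⁴)(+1.79) = 1.7 × 10⁻³ → stable
  39–193 m: −αΔT+βΔS = −(1.5 × 10⁻⁴)(+5.0)+(7.2 × 10⁻⁴)(-1.85) = -2.1 × 10⁻³ → UNSTABLE
  193–215 m: −αΔT+βΔS = −(1.5 × 10⁻⁴)(-0.3)+(7.2 × 10⁻⁴)(+1.12) = 8.5 × 10⁻⁴ → stable
  215–247 m: −αΔT+βΔS = −(1.5 × 10⁻⁴)(-8.8)+(7.2 × 10⁻⁴)(+0.43) = 1.6 × 10⁻³ → stable
The 39–193 m interval has Δρ < 0: lighter water underlies denser water.

39–193 m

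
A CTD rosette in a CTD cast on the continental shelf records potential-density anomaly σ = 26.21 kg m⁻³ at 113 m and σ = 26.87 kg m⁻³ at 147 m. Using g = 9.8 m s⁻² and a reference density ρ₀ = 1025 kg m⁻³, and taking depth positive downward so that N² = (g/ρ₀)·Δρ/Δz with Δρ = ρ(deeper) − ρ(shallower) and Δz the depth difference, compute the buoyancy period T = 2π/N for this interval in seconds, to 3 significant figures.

Δρ = 1026.87 − 1026.21 = 0.66 kg m⁻³ over Δz = 147 − 113 = 34 m.
N² = (9.8/1025) × (0.66/34) = 1.8560 × 10⁻⁴ s⁻².
N = √(1.8560 × 10⁻⁴) = 0.013624 rad s⁻¹, so T = 2π/N = 461.19 s ≈ 461 s.

461 s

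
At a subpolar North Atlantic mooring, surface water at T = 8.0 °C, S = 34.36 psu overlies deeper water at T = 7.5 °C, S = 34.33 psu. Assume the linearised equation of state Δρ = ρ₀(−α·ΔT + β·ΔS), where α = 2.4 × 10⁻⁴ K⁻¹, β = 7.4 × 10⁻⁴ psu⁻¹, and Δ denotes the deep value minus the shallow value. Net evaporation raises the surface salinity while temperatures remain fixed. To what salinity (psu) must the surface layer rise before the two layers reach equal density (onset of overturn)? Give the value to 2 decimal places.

Neutral buoyancy requires −α(T_deep − T_surf) + β(S_deep − S_surf′) = 0.
S_surf′ = S_deep − (α/β)·ΔT = 34.33 − (2.4 × 10⁻⁴/7.4 × 10⁻⁴)·(-0.5) = 34.4922 psu.
Increase required: 34.4922 − 34.36 = 0.1322 psu.

34.49 psu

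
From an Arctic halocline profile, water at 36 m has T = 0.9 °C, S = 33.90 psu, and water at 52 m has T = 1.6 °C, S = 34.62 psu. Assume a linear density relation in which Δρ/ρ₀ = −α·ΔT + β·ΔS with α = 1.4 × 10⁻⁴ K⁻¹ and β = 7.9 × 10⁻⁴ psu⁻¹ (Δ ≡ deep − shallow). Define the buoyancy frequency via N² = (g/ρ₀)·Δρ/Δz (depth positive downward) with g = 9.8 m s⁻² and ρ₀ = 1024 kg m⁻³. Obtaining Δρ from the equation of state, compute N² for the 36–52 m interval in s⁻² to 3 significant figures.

2.88 × 10⁻⁴ s⁻²

ΔT = +0.7 K, ΔS = +0.72 psu (deep − shallow).
Δρ/ρ₀ = −αΔT + βΔS = -9.80 × 10⁻⁵ + 5.688 × 10⁻⁴ = 4.708 × 10⁻⁴, so Δρ ≈ 0.4821 kg m⁻³.
N² = (g/ρ₀)·Δρ/Δz = g·(Δρ/ρ₀)/Δz = 9.8 × 4.708 × 10⁻⁴ / 16 = 2.8837 × 10⁻⁴ s⁻² ≈ 2.88 × 10⁻⁴ s⁻².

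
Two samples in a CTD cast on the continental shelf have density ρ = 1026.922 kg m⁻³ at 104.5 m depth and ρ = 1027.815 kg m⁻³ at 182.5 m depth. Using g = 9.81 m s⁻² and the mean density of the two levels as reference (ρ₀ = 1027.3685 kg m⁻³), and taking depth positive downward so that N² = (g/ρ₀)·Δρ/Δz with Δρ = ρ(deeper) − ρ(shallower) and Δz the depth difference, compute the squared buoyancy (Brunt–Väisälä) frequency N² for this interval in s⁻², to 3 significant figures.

1.09 × 10⁻⁴ s⁻²

Δρ = 1027.815 − 1026.922 = 0.893 kg m⁻³ over Δz = 182.5 − 104.5 = 78 m.
N² = (9.81/1027.3685) × (0.893/78) = 1.0932 × 10⁻⁴ s⁻² ≈ 1.09 × 10⁻⁴ s⁻².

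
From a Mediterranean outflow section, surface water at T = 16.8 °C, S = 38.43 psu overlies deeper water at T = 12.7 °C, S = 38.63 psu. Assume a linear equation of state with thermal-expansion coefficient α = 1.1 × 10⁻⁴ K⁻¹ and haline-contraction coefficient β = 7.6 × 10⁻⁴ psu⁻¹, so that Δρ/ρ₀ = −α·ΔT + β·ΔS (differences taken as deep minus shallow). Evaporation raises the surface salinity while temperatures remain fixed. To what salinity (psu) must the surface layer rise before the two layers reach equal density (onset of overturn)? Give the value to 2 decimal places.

39.22 psu

Neutral buoyancy requires −α(T_deep − T_surf) + β(S_deep − S_surf′) = 0.
S_surf′ = S_deep − (α/β)·ΔT = 38.63 − (1.1 × 10⁻⁴/7.6 × 10⁻⁴)·(-4.1) = 39.2234 psu.
Increase required: 39.2234 − 38.43 = 0.7934 psu.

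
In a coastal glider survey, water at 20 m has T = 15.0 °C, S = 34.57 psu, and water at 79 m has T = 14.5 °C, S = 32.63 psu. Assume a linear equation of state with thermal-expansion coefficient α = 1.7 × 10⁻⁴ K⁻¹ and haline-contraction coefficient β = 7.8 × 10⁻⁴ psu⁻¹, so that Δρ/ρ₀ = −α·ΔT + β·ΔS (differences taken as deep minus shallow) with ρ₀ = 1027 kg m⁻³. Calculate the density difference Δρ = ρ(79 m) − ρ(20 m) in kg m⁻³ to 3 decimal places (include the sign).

-1.467 kg m⁻³

ΔT = -0.5 K, ΔS = -1.94 psu (deep − shallow).
Δρ/ρ₀ = −(1.7 × 10⁻⁴)(-0.5) + (7.8 × 10⁻⁴)(-1.94) = -1.4282 × 10⁻³.
Δρ = 1027 × (-1.4282 × 10⁻³) = -1.467 kg m⁻³.
Negative Δρ: lighter below, statically unstable.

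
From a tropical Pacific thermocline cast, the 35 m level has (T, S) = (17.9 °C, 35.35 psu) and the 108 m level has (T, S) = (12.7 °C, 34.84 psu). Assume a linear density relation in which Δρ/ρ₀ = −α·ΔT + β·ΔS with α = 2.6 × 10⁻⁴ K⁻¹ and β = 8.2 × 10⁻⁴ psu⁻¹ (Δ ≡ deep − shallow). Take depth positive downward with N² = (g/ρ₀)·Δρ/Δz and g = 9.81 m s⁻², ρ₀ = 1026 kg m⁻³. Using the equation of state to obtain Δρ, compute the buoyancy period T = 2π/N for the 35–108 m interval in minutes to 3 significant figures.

9.35 min

ΔT = -5.2 K, ΔS = -0.51 psu (deep − shallow).
Δρ/ρ₀ = −αΔT + βΔS = 1.352 × 10⁻³ − 4.182 × 10⁻⁴ = 9.338 × 10⁻⁴, so Δρ ≈ 0.9581 kg m⁻³.
N² = (g/ρ₀)·Δρ/Δz = g·(Δρ/ρ₀)/Δz = 9.81 × 9.338 × 10⁻⁴ / 73 = 1.2549 × 10⁻⁴ s⁻².
N = √(1.2549 × 10⁻⁴) = 0.011202 rad s⁻¹ → T = 2π/N = 560.90 s = 9.3483 min ≈ 9.35 min.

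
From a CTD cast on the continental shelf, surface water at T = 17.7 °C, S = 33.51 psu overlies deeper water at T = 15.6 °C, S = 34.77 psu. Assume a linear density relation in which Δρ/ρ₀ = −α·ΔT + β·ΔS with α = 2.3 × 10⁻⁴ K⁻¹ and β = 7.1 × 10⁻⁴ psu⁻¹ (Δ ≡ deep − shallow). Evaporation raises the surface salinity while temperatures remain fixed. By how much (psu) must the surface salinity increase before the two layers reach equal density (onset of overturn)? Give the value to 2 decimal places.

1.94 psu

Neutral buoyancy requires −α(T_deep − T_surf) + β(S_deep − S_surf′) = 0.
S_surf′ = S_deep − (α/β)·ΔT = 34.77 − (2.3 × 10⁻⁴/7.1 × 10⁻⁴)·(-2.1) = 35.4503 psu.
Increase required: 35.4503 − 33.51 = 1.9403 psu.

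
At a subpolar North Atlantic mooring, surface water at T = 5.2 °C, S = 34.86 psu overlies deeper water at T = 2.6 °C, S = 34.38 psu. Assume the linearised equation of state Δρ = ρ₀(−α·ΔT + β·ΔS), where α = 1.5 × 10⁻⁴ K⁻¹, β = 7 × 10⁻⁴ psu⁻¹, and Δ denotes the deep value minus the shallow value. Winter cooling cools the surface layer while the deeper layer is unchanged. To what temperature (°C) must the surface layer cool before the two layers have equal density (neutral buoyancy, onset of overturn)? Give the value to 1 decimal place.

4.8 °C

Neutral buoyancy requires Δρ = 0, i.e. −α(T_deep − T_surf′) + β(S_deep − S_surf) = 0.
T_surf′ = T_deep − (β/α)·ΔS = 2.6 − (7 × 10⁻⁴/1.5 × 10⁻⁴)·(-0.48) = 4.840 °C.
Cooling required: 5.2 − (4.840) = 0.360 °C.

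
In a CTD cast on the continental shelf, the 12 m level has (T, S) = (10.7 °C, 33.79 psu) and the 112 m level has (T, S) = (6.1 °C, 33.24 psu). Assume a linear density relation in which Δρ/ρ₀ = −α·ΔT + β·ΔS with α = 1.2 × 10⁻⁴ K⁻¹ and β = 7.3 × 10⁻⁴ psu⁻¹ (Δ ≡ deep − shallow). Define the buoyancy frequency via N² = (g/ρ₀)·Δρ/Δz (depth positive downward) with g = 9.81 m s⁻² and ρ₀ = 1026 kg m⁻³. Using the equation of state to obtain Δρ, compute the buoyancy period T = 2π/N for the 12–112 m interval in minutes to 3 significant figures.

27.3 min

ΔT = -4.6 K, ΔS = -0.55 psu (deep − shallow).
Δρ/ρ₀ = −αΔT + βΔS = 5.52 × 10⁻⁴ − 4.015 × 10⁻⁴ = 1.505 × 10⁻⁴, so Δρ ≈ 0.1544 kg m⁻³.
N² = (g/ρ₀)·Δρ/Δz = g·(Δρ/ρ₀)/Δz = 9.81 × 1.505 × 10⁻⁴ / 100 = 1.4764 × 10⁻⁵ s⁻².
N = √(1.4764 × 10⁻⁵) = 3.8424 × 10⁻³ rad s⁻¹ → T = 2π/N = 1.6352 × 10³ s = 27.253 min ≈ 27.3 min.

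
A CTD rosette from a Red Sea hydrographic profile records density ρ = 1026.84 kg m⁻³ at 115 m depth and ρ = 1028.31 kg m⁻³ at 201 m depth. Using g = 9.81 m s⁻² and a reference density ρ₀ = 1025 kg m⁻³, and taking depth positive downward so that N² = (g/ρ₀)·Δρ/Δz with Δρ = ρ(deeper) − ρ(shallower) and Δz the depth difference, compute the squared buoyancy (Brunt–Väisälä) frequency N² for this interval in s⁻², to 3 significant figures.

Δρ = 1028.31 − 1026.84 = 1.47 kg m⁻³ over Δz = 201 − 115 = 86 m.
N² = (9.81/1025) × (1.47/86) = 1.6359 × 10⁻⁴ s⁻² ≈ 1.64 × 10⁻⁴ s⁻².
Since Δρ > 0 the layer is stably stratified.

1.64 × 10⁻⁴ s⁻²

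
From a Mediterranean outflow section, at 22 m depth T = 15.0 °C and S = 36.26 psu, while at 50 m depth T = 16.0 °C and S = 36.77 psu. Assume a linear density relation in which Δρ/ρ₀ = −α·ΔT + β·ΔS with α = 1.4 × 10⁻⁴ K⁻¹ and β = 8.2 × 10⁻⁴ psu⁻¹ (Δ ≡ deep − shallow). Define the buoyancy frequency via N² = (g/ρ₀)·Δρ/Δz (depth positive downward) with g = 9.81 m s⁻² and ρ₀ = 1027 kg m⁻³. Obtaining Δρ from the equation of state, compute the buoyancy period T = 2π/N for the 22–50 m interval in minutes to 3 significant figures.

10.6 min

ΔT = +1.0 K, ΔS = +0.51 psu (deep − shallow).
Δρ/ρ₀ = −αΔT + βΔS = -1.40 × 10⁻⁴ + 4.182 × 10⁻⁴ = 2.782 × 10⁻⁴, so Δρ ≈ 0.2857 kg m⁻³.
N² = (g/ρ₀)·Δρ/Δz = g·(Δρ/ρ₀)/Δz = 9.81 × 2.782 × 10⁻⁴ / 28 = 9.7469 × 10⁻⁵ s⁻².
N = √(9.7469 × 10⁻⁵) = 9.8726 × 10⁻³ rad s⁻¹ → T = 2π/N = 636.43 s = 10.607 min ≈ 10.6 min.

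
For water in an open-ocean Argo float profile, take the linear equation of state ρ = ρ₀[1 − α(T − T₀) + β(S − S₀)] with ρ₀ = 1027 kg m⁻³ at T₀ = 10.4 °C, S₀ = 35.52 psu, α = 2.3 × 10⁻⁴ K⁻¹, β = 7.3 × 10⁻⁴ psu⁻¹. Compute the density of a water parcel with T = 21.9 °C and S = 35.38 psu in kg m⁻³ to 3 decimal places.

1024.179 kg m⁻³

T − T₀ = +11.5 K, S − S₀ = -0.14 psu.
Bracket = 1 − α·(+11.5) + β·(-0.14) = 1 + (-2.7472 × 10⁻³) = 0.9972528.
ρ = 1027 × 0.9972528 = 1024.179 kg m⁻³.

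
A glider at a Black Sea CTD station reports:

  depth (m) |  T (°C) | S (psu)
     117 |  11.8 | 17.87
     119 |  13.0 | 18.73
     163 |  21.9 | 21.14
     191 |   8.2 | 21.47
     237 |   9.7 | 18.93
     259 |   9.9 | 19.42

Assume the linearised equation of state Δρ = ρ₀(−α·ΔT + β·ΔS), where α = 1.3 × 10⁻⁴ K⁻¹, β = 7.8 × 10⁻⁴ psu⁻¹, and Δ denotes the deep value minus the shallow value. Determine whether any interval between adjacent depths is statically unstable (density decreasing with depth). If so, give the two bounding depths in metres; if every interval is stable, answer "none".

Evaluate Δρ/ρ₀ = −αΔT + βΔS across each adjacent pair:
  117–119 m: −αΔT+βΔS = −(1.3 × 10⁻⁴)(+1.2)+(7.8 × 10⁻⁴)(+0.86) = 5.1 × 10⁻⁴ → stable
  119–163 m: −αΔT+βΔS = −(1.3 × 10⁻⁴)(+8.9)+(7.8 × 10⁻⁴)(+2.41) = 7.2 × 10⁻⁴ → stable
  163–191 m: −αΔT+βΔS = −(1.3 × 10⁻⁴)(-13.7)+(7.8 × 10⁻⁴)(+0.33) = 2.0 × 10⁻³ → stable
  191–237 m: −αΔT+βΔS = −(1.3 × 10⁻⁴)(+1.5)+(7.8 × 10⁻⁴)(-2.54) = -2.2 × 10⁻³ → UNSTABLE
  237–259 m: −αΔT+βΔS = −(1.3 × 10⁻⁴)(+0.2)+(7.8 × 10⁻⁴)(+0.49) = 3.6 × 10⁻⁴ → stable
The 191–237 m interval has Δρ < 0: lighter water underlies denser water.

191–237 m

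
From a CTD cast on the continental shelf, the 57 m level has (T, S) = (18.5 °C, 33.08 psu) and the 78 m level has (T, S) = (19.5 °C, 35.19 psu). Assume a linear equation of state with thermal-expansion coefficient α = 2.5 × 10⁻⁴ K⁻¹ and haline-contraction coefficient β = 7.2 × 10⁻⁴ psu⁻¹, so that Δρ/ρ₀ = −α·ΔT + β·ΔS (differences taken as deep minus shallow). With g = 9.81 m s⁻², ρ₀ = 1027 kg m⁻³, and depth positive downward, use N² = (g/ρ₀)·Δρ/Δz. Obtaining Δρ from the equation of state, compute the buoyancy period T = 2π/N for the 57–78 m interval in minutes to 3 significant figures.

ΔT = +1.0 K, ΔS = +2.11 psu (deep − shallow).
Δρ/ρ₀ = −αΔT + βΔS = -2.50 × 10⁻⁴ + 1.5192 × 10⁻³ = 1.2692 × 10⁻³, so Δρ ≈ 1.303 kg m⁻³.
N² = (g/ρ₀)·Δρ/Δz = g·(Δρ/ρ₀)/Δz = 9.81 × 1.2692 × 10⁻³ / 21 = 5.9290 × 10⁻⁴ s⁻².
N = √(5.9290 × 10⁻⁴) = 0.024350 rad s⁻¹ → T = 2π/N = 258.04 s = 4.3007 min ≈ 4.30 min.

4.30 min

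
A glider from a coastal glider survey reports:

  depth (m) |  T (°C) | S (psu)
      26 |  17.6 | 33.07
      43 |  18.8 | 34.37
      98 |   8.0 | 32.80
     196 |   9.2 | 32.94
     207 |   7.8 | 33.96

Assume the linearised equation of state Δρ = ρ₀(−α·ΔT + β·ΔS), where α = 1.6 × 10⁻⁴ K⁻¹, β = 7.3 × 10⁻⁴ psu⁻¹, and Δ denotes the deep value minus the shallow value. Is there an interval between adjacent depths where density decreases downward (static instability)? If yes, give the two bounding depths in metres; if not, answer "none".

98–196 m

Evaluate Δρ/ρ₀ = −αΔT + βΔS across each adjacent pair:
  26–43 m: −αΔT+βΔS = −(1.6 × 10⁻⁴)(+1.2)+(7.3 × 10⁻⁴)(+1.30) = 7.6 × 10⁻⁴ → stable
  43–98 m: −αΔT+βΔS = −(1.6 × 10⁻⁴)(-10.8)+(7.3 × 10⁻⁴)(-1.57) = 5.8 × 10⁻⁴ → stable
  98–196 m: −αΔT+βΔS = −(1.6 × 10⁻⁴)(+1.2)+(7.3 × 10⁻⁴)(+0.14) = -9.0 × 10⁻⁵ → UNSTABLE
  196–207 m: −αΔT+βΔS = −(1.6 × 10⁻⁴)(-1.4)+(7.3 × 10⁻⁴)(+1.02) = 9.7 × 10⁻⁴ → stable
The 98–196 m interval has Δρ < 0: lighter water underlies denser water.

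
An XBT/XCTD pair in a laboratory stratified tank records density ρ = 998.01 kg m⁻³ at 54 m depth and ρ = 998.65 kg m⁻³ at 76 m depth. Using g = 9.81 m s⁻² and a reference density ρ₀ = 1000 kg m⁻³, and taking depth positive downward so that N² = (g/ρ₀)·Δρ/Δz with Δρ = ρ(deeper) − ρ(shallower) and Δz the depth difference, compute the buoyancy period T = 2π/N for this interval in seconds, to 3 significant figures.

Δρ = 998.65 − 998.01 = 0.64 kg m⁻³ over Δz = 76 − 54 = 22 m.
N² = (9.81/1000) × (0.64/22) = 2.8538 × 10⁻⁴ s⁻².
N = √(2.8538 × 10⁻⁴) = 0.016893 rad s⁻¹, so T = 2π/N = 371.94 s ≈ 372 s.

372 s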